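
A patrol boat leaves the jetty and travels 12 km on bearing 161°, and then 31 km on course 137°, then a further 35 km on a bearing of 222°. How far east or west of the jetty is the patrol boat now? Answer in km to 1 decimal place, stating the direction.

1.6 km east

Leg 1 (161°, 12 km): east 12 sin 161° = 3.91, north 12 cos 161° = -11.35
Leg 2 (137°, 31 km): east 31 sin 137° = 21.14, north 31 cos 137° = -22.67
Leg 3 (222°, 35 km): east 35 sin 222° = -23.42, north 35 cos 222° = -26.01
Net east component: 1.63 km.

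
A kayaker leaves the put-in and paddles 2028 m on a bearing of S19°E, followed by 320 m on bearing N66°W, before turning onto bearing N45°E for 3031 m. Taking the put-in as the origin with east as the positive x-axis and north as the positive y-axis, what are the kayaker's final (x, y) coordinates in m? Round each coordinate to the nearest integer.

(2511, 356)

Leg 1 (S19°E, 2028 m): east 2028 sin 161° = 660.25, north 2028 cos 161° = -1917.51
Leg 2 (N66°W, 320 m): east 320 sin 294° = -292.33, north 320 cos 294° = 130.16
Leg 3 (N45°E, 3031 m): east 3031 sin 45° = 2143.24, north 3031 cos 45° = 2143.24
Summing: 2511.16 m east, 355.88 m north → (2511, 356).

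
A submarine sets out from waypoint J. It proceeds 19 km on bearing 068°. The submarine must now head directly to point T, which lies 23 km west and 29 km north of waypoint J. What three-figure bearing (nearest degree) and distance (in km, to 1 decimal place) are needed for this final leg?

Leg 1 (068°, 19 km): east 19 sin 68° = 17.62, north 19 cos 68° = 7.12
Current position: (17.62, 7.12). Target: (-23, 29). Remaining: Δeast = -40.62, Δnorth = 21.88.
Bearing = atan2(-40.62, 21.88) mod 360° = 298.31°; distance = √((-40.62)² + (21.88)²) = 46.136 km.

298°, 46.1 km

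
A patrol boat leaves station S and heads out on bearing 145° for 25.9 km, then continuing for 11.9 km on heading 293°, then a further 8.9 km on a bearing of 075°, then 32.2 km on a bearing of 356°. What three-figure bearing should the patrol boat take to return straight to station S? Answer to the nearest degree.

210°

Leg 1 (145°, 25.9 km): east 25.9 sin 145° = 14.86, north 25.9 cos 145° = -21.22
Leg 2 (293°, 11.9 km): east 11.9 sin 293° = -10.95, north 11.9 cos 293° = 4.65
Leg 3 (075°, 8.9 km): east 8.9 sin 75° = 8.60, north 8.9 cos 75° = 2.30
Leg 4 (356°, 32.2 km): east 32.2 sin 356° = -2.25, north 32.2 cos 356° = 32.12
Net displacement: 10.25 east, 17.86 north. Direction back to start is (-10.25, -17.86): bearing = atan2(-10.25, -17.86) mod 360° = 209.86° ≈ 210°.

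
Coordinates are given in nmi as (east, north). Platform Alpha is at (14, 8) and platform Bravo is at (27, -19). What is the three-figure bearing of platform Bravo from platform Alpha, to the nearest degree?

154°

Δeast = 27 − 14 = 13.00; Δnorth = -19 − 8 = -27.00.
Bearing = atan2(Δeast, Δnorth) mod 360° = 154.29° ≈ 154°.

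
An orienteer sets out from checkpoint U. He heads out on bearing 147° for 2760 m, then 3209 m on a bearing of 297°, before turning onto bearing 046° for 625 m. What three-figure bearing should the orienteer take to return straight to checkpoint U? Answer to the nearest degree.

065°

Leg 1 (147°, 2760 m): east 2760 sin 147° = 1503.20, north 2760 cos 147° = -2314.73
Leg 2 (297°, 3209 m): east 3209 sin 297° = -2859.24, north 3209 cos 297° = 1456.86
Leg 3 (046°, 625 m): east 625 sin 46° = 449.59, north 625 cos 46° = 434.16
Net displacement: -906.45 east, -423.71 north. Direction back to start is (906.45, 423.71): bearing = atan2(906.45, 423.71) mod 360° = 64.95° ≈ 065°.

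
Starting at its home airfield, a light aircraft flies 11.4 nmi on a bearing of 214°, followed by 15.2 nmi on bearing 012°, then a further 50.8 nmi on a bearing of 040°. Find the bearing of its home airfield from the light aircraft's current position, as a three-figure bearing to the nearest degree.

Leg 1 (214°, 11.4 nmi): east 11.4 sin 214° = -6.37, north 11.4 cos 214° = -9.45
Leg 2 (012°, 15.2 nmi): east 15.2 sin 12° = 3.16, north 15.2 cos 12° = 14.87
Leg 3 (040°, 50.8 nmi): east 50.8 sin 40° = 32.65, north 50.8 cos 40° = 38.92
Net displacement: 29.44 east, 44.33 north. Direction back to start is (-29.44, -44.33): bearing = atan2(-29.44, -44.33) mod 360° = 213.59° ≈ 214°.

214°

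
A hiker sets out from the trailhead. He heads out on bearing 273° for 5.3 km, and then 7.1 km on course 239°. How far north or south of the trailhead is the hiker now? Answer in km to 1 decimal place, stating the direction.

3.4 km south

Leg 1 (273°, 5.3 km): east 5.3 sin 273° = -5.29, north 5.3 cos 273° = 0.28
Leg 2 (239°, 7.1 km): east 7.1 sin 239° = -6.09, north 7.1 cos 239° = -3.66
Net north component: -3.38 km.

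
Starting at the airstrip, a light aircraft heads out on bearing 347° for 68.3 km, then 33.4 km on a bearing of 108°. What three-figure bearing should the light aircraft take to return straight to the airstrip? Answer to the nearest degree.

Leg 1 (347°, 68.3 km): east 68.3 sin 347° = -15.36, north 68.3 cos 347° = 66.55
Leg 2 (108°, 33.4 km): east 33.4 sin 108° = 31.77, north 33.4 cos 108° = -10.32
Net displacement: 16.40 east, 56.23 north. Direction back to start is (-16.40, -56.23): bearing = atan2(-16.40, -56.23) mod 360° = 196.26° ≈ 196°.

196°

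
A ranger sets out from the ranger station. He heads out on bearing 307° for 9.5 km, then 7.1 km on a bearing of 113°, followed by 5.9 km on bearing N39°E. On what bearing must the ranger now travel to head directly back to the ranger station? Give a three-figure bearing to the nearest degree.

Leg 1 (307°, 9.5 km): east 9.5 sin 307° = -7.59, north 9.5 cos 307° = 5.72
Leg 2 (113°, 7.1 km): east 7.1 sin 113° = 6.54, north 7.1 cos 113° = -2.77
Leg 3 (N39°E, 5.9 km): east 5.9 sin 39° = 3.71, north 5.9 cos 39° = 4.59
Net displacement: 2.66 east, 7.53 north. Direction back to start is (-2.66, -7.53): bearing = atan2(-2.66, -7.53) mod 360° = 199.47° ≈ 199°.

199°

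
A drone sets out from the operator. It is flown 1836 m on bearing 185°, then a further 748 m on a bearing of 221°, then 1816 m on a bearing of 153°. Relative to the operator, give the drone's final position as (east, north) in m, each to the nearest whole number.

(174, -4012)

Leg 1 (185°, 1836 m): east 1836 sin 185° = -160.02, north 1836 cos 185° = -1829.01
Leg 2 (221°, 748 m): east 748 sin 221° = -490.73, north 748 cos 221° = -564.52
Leg 3 (153°, 1816 m): east 1816 sin 153° = 824.45, north 1816 cos 153° = -1618.07
Summing: 173.70 m east, -4011.60 m north → (174, -4012).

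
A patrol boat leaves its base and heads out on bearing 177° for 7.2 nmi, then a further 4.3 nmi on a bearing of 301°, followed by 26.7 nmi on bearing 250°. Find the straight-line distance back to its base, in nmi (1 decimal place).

31.7 nmi

Leg 1 (177°, 7.2 nmi): east 7.2 sin 177° = 0.38, north 7.2 cos 177° = -7.19
Leg 2 (301°, 4.3 nmi): east 4.3 sin 301° = -3.69, north 4.3 cos 301° = 2.21
Leg 3 (250°, 26.7 nmi): east 26.7 sin 250° = -25.09, north 26.7 cos 250° = -9.13
Net: -28.40 east, -14.11 north. Distance = √((-28.40)² + (-14.11)²) = 31.710 nmi.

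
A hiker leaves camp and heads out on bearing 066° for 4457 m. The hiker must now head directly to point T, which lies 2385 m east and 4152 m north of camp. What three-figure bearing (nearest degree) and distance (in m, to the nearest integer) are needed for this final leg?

Leg 1 (066°, 4457 m): east 4457 sin 66° = 4071.67, north 4457 cos 66° = 1812.83
Current position: (4071.67, 1812.83). Target: (2385, 4152). Remaining: Δeast = -1686.67, Δnorth = 2339.17.
Bearing = atan2(-1686.67, 2339.17) mod 360° = 324.21°; distance = √((-1686.67)² + (2339.17)²) = 2883.852 m.

324°, 2884 m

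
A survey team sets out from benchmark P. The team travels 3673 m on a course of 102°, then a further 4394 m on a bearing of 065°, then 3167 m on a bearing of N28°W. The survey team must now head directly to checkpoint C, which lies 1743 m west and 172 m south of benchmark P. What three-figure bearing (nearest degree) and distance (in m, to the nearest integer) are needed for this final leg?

Leg 1 (102°, 3673 m): east 3673 sin 102° = 3592.74, north 3673 cos 102° = -763.66
Leg 2 (065°, 4394 m): east 4394 sin 65° = 3982.32, north 4394 cos 65° = 1856.98
Leg 3 (N28°W, 3167 m): east 3167 sin 332° = -1486.82, north 3167 cos 332° = 2796.30
Current position: (6088.24, 3889.62). Target: (-1743, -172). Remaining: Δeast = -7831.24, Δnorth = -4061.62.
Bearing = atan2(-7831.24, -4061.62) mod 360° = 242.59°; distance = √((-7831.24)² + (-4061.62)²) = 8821.849 m.

243°, 8822 m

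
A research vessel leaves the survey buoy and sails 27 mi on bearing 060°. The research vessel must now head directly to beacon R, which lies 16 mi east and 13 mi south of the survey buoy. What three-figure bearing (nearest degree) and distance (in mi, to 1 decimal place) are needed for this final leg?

196°, 27.5 mi

Leg 1 (060°, 27 mi): east 27 sin 60° = 23.38, north 27 cos 60° = 13.50
Current position: (23.38, 13.50). Target: (16, -13). Remaining: Δeast = -7.38, Δnorth = -26.50.
Bearing = atan2(-7.38, -26.50) mod 360° = 195.57°; distance = √((-7.38)² + (-26.50)²) = 27.509 mi.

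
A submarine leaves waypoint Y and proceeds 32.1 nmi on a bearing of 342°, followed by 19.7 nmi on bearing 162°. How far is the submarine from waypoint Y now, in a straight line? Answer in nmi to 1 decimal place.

12.4 nmi

Leg 1 (342°, 32.1 nmi): east 32.1 sin 342° = -9.92, north 32.1 cos 342° = 30.53
Leg 2 (162°, 19.7 nmi): east 19.7 sin 162° = 6.09, north 19.7 cos 162° = -18.74
Net: -3.83 east, 11.79 north. Distance = √((-3.83)² + (11.79)²) = 12.400 nmi.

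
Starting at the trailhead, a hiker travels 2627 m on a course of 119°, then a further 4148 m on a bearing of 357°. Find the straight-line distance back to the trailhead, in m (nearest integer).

3544 m

Leg 1 (119°, 2627 m): east 2627 sin 119° = 2297.63, north 2627 cos 119° = -1273.59
Leg 2 (357°, 4148 m): east 4148 sin 357° = -217.09, north 4148 cos 357° = 4142.32
Net: 2080.54 east, 2868.72 north. Distance = √((2080.54)² + (2868.72)²) = 3543.753 m.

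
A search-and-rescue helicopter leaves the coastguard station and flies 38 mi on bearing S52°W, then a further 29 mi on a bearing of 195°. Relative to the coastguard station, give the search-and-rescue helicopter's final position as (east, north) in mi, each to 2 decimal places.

(-37.45, -51.41)

Leg 1 (S52°W, 38 mi): east 38 sin 232° = -29.94, north 38 cos 232° = -23.40
Leg 2 (195°, 29 mi): east 29 sin 195° = -7.51, north 29 cos 195° = -28.01
Summing: -37.45 mi east, -51.41 mi north → (-37.45, -51.41).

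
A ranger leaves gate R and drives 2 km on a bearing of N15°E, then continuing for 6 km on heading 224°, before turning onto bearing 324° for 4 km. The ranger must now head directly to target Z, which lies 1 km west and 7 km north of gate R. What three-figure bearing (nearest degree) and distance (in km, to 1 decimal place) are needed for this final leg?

039°, 7.9 km

Leg 1 (N15°E, 2 km): east 2 sin 15° = 0.52, north 2 cos 15° = 1.93
Leg 2 (224°, 6 km): east 6 sin 224° = -4.17, north 6 cos 224° = -4.32
Leg 3 (324°, 4 km): east 4 sin 324° = -2.35, north 4 cos 324° = 3.24
Current position: (-6.00, 0.85). Target: (-1, 7). Remaining: Δeast = 5.00, Δnorth = 6.15.
Bearing = atan2(5.00, 6.15) mod 360° = 39.13°; distance = √((5.00)² + (6.15)²) = 7.926 km.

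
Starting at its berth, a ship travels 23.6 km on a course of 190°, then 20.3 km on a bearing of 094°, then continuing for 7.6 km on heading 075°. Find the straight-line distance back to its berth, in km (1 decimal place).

32.7 km

Leg 1 (190°, 23.6 km): east 23.6 sin 190° = -4.10, north 23.6 cos 190° = -23.24
Leg 2 (094°, 20.3 km): east 20.3 sin 94° = 20.25, north 20.3 cos 94° = -1.42
Leg 3 (075°, 7.6 km): east 7.6 sin 75° = 7.34, north 7.6 cos 75° = 1.97
Net: 23.49 east, -22.69 north. Distance = √((23.49)² + (-22.69)²) = 32.662 km.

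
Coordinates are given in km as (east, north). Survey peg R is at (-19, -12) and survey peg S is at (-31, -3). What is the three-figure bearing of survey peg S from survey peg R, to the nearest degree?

307°

Δeast = -31 − -19 = -12.00; Δnorth = -3 − -12 = 9.00.
Bearing = atan2(Δeast, Δnorth) mod 360° = 306.87° ≈ 307°.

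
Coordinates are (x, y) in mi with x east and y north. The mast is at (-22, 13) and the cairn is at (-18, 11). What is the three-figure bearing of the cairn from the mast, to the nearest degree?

Δeast = -18 − -22 = 4.00; Δnorth = 11 − 13 = -2.00.
Bearing = atan2(Δeast, Δnorth) mod 360° = 116.57° ≈ 117°.

117°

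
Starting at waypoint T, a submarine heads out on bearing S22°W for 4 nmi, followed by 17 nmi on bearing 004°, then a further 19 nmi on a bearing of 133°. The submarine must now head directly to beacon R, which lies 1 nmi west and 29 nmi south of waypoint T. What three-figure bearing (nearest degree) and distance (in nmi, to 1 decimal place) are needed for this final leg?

Leg 1 (S22°W, 4 nmi): east 4 sin 202° = -1.50, north 4 cos 202° = -3.71
Leg 2 (004°, 17 nmi): east 17 sin 4° = 1.19, north 17 cos 4° = 16.96
Leg 3 (133°, 19 nmi): east 19 sin 133° = 13.90, north 19 cos 133° = -12.96
Current position: (13.58, 0.29). Target: (-1, -29). Remaining: Δeast = -14.58, Δnorth = -29.29.
Bearing = atan2(-14.58, -29.29) mod 360° = 206.47°; distance = √((-14.58)² + (-29.29)²) = 32.721 nmi.

206°, 32.7 nmi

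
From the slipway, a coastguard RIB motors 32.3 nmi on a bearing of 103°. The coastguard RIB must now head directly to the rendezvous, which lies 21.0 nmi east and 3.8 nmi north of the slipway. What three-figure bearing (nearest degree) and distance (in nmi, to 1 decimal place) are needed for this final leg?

Leg 1 (103°, 32.3 nmi): east 32.3 sin 103° = 31.47, north 32.3 cos 103° = -7.27
Current position: (31.47, -7.27). Target: (21.0, 3.8). Remaining: Δeast = -10.47, Δnorth = 11.07.
Bearing = atan2(-10.47, 11.07) mod 360° = 316.58°; distance = √((-10.47)² + (11.07)²) = 15.236 nmi.

317°, 15.2 nmi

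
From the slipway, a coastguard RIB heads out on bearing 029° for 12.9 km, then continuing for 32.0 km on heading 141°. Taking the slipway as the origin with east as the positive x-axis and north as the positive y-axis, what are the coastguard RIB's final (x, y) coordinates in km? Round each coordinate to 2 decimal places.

Leg 1 (029°, 12.9 km): east 12.9 sin 29° = 6.25, north 12.9 cos 29° = 11.28
Leg 2 (141°, 32.0 km): east 32.0 sin 141° = 20.14, north 32.0 cos 141° = -24.87
Summing: 26.39 km east, -13.59 km north → (26.39, -13.59).

(26.39, -13.59)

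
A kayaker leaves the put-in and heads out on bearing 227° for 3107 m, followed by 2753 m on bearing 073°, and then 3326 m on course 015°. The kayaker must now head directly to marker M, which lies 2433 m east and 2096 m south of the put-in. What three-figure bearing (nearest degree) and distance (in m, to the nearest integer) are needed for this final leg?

Leg 1 (227°, 3107 m): east 3107 sin 227° = -2272.32, north 3107 cos 227° = -2118.97
Leg 2 (073°, 2753 m): east 2753 sin 73° = 2632.71, north 2753 cos 73° = 804.90
Leg 3 (015°, 3326 m): east 3326 sin 15° = 860.83, north 3326 cos 15° = 3212.67
Current position: (1221.22, 1898.60). Target: (2433, -2096). Remaining: Δeast = 1211.78, Δnorth = -3994.60.
Bearing = atan2(1211.78, -3994.60) mod 360° = 163.12°; distance = √((1211.78)² + (-3994.60)²) = 4174.354 m.

163°, 4174 m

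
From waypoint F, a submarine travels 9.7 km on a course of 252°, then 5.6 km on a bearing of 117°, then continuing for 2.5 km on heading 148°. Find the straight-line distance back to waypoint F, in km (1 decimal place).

Leg 1 (252°, 9.7 km): east 9.7 sin 252° = -9.23, north 9.7 cos 252° = -3.00
Leg 2 (117°, 5.6 km): east 5.6 sin 117° = 4.99, north 5.6 cos 117° = -2.54
Leg 3 (148°, 2.5 km): east 2.5 sin 148° = 1.32, north 2.5 cos 148° = -2.12
Net: -2.91 east, -7.66 north. Distance = √((-2.91)² + (-7.66)²) = 8.194 km.

8.2 km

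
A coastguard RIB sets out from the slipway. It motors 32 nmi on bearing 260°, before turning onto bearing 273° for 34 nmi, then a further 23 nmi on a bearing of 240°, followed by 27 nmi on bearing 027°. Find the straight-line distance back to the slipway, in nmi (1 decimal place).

Leg 1 (260°, 32 nmi): east 32 sin 260° = -31.51, north 32 cos 260° = -5.56
Leg 2 (273°, 34 nmi): east 34 sin 273° = -33.95, north 34 cos 273° = 1.78
Leg 3 (240°, 23 nmi): east 23 sin 240° = -19.92, north 23 cos 240° = -11.50
Leg 4 (027°, 27 nmi): east 27 sin 27° = 12.26, north 27 cos 27° = 24.06
Net: -73.13 east, 8.78 north. Distance = √((-73.13)² + (8.78)²) = 73.653 nmi.

73.7 nmi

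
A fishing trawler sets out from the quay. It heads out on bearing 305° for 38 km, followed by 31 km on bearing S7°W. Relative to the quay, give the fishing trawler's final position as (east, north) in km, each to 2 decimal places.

Leg 1 (305°, 38 km): east 38 sin 305° = -31.13, north 38 cos 305° = 21.80
Leg 2 (S7°W, 31 km): east 31 sin 187° = -3.78, north 31 cos 187° = -30.77
Summing: -34.91 km east, -8.97 km north → (-34.91, -8.97).

(-34.91, -8.97)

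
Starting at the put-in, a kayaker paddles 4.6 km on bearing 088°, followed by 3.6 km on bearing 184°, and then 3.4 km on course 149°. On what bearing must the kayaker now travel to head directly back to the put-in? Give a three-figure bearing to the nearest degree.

Leg 1 (088°, 4.6 km): east 4.6 sin 88° = 4.60, north 4.6 cos 88° = 0.16
Leg 2 (184°, 3.6 km): east 3.6 sin 184° = -0.25, north 3.6 cos 184° = -3.59
Leg 3 (149°, 3.4 km): east 3.4 sin 149° = 1.75, north 3.4 cos 149° = -2.91
Net displacement: 6.10 east, -6.35 north. Direction back to start is (-6.10, 6.35): bearing = atan2(-6.10, 6.35) mod 360° = 316.14° ≈ 316°.

316°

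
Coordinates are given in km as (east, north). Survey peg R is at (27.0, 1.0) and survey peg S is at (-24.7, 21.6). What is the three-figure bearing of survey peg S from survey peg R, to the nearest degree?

292°

Δeast = -24.7 − 27.0 = -51.70; Δnorth = 21.6 − 1.0 = 20.60.
Bearing = atan2(Δeast, Δnorth) mod 360° = 291.72° ≈ 292°.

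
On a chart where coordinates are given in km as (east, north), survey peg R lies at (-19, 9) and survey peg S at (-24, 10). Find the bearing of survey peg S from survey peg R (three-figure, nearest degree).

281°

Δeast = -24 − -19 = -5.00; Δnorth = 10 − 9 = 1.00.
Bearing = atan2(Δeast, Δnorth) mod 360° = 281.31° ≈ 281°.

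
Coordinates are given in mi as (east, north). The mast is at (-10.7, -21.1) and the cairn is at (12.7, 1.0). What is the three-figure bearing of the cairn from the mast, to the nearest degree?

Δeast = 12.7 − -10.7 = 23.40; Δnorth = 1.0 − -21.1 = 22.10.
Bearing = atan2(Δeast, Δnorth) mod 360° = 46.64° ≈ 047°.

047°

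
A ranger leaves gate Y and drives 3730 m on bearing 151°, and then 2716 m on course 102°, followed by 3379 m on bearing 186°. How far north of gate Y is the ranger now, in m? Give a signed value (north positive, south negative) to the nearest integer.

-7188 m

Leg 1 (151°, 3730 m): east 3730 sin 151° = 1808.34, north 3730 cos 151° = -3262.33
Leg 2 (102°, 2716 m): east 2716 sin 102° = 2656.65, north 2716 cos 102° = -564.69
Leg 3 (186°, 3379 m): east 3379 sin 186° = -353.20, north 3379 cos 186° = -3360.49
Net north component: -7187.51 m.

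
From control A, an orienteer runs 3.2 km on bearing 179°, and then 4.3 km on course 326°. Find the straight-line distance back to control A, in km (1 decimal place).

2.4 km

Leg 1 (179°, 3.2 km): east 3.2 sin 179° = 0.06, north 3.2 cos 179° = -3.20
Leg 2 (326°, 4.3 km): east 4.3 sin 326° = -2.40, north 4.3 cos 326° = 3.56
Net: -2.35 east, 0.37 north. Distance = √((-2.35)² + (0.37)²) = 2.377 km.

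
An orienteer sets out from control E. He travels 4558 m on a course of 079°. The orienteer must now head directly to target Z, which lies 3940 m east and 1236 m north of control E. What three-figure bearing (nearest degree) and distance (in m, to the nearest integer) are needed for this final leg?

304°, 648 m

Leg 1 (079°, 4558 m): east 4558 sin 79° = 4474.26, north 4558 cos 79° = 869.71
Current position: (4474.26, 869.71). Target: (3940, 1236). Remaining: Δeast = -534.26, Δnorth = 366.29.
Bearing = atan2(-534.26, 366.29) mod 360° = 304.43°; distance = √((-534.26)² + (366.29)²) = 647.766 m.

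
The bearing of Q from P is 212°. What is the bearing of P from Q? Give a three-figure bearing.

Back-bearing = 212° − 180° = 032°.

032°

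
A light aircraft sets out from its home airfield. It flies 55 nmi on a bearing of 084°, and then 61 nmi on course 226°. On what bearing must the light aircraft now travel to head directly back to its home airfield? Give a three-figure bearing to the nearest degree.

Leg 1 (084°, 55 nmi): east 55 sin 84° = 54.70, north 55 cos 84° = 5.75
Leg 2 (226°, 61 nmi): east 61 sin 226° = -43.88, north 61 cos 226° = -42.37
Net displacement: 10.82 east, -36.63 north. Direction back to start is (-10.82, 36.63): bearing = atan2(-10.82, 36.63) mod 360° = 343.54° ≈ 344°.

344°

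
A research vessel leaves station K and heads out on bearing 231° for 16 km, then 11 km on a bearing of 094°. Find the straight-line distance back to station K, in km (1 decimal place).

Leg 1 (231°, 16 km): east 16 sin 231° = -12.43, north 16 cos 231° = -10.07
Leg 2 (094°, 11 km): east 11 sin 94° = 10.97, north 11 cos 94° = -0.77
Net: -1.46 east, -10.84 north. Distance = √((-1.46)² + (-10.84)²) = 10.935 km.

10.9 km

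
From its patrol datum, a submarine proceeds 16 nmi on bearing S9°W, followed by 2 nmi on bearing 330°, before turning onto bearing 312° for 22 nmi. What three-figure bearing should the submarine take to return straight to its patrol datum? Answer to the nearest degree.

Leg 1 (S9°W, 16 nmi): east 16 sin 189° = -2.50, north 16 cos 189° = -15.80
Leg 2 (330°, 2 nmi): east 2 sin 330° = -1.00, north 2 cos 330° = 1.73
Leg 3 (312°, 22 nmi): east 22 sin 312° = -16.35, north 22 cos 312° = 14.72
Net displacement: -19.85 east, 0.65 north. Direction back to start is (19.85, -0.65): bearing = atan2(19.85, -0.65) mod 360° = 91.88° ≈ 092°.

092°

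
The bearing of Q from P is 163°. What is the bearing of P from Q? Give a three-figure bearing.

Back-bearing = 163° + 180° = 343°.

343°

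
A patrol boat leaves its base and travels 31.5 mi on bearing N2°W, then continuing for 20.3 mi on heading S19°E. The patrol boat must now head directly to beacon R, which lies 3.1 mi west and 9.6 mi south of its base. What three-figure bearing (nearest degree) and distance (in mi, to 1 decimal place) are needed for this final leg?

201°, 23.5 mi

Leg 1 (N2°W, 31.5 mi): east 31.5 sin 358° = -1.10, north 31.5 cos 358° = 31.48
Leg 2 (S19°E, 20.3 mi): east 20.3 sin 161° = 6.61, north 20.3 cos 161° = -19.19
Current position: (5.51, 12.29). Target: (-3.1, -9.6). Remaining: Δeast = -8.61, Δnorth = -21.89.
Bearing = atan2(-8.61, -21.89) mod 360° = 201.47°; distance = √((-8.61)² + (-21.89)²) = 23.519 mi.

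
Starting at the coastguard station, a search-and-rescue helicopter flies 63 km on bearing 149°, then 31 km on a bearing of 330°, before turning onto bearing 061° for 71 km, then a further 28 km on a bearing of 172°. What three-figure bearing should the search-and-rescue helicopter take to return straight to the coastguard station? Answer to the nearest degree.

Leg 1 (149°, 63 km): east 63 sin 149° = 32.45, north 63 cos 149° = -54.00
Leg 2 (330°, 31 km): east 31 sin 330° = -15.50, north 31 cos 330° = 26.85
Leg 3 (061°, 71 km): east 71 sin 61° = 62.10, north 71 cos 61° = 34.42
Leg 4 (172°, 28 km): east 28 sin 172° = 3.90, north 28 cos 172° = -27.73
Net displacement: 82.94 east, -20.46 north. Direction back to start is (-82.94, 20.46): bearing = atan2(-82.94, 20.46) mod 360° = 283.86° ≈ 284°.

284°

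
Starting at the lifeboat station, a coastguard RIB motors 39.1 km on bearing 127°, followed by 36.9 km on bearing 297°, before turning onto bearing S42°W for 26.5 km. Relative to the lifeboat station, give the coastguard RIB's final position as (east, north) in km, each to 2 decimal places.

Leg 1 (127°, 39.1 km): east 39.1 sin 127° = 31.23, north 39.1 cos 127° = -23.53
Leg 2 (297°, 36.9 km): east 36.9 sin 297° = -32.88, north 36.9 cos 297° = 16.75
Leg 3 (S42°W, 26.5 km): east 26.5 sin 222° = -17.73, north 26.5 cos 222° = -19.69
Summing: -19.38 km east, -26.47 km north → (-19.38, -26.47).

(-19.38, -26.47)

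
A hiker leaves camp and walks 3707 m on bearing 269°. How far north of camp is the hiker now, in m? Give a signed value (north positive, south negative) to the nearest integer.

-65 m

Leg 1 (269°, 3707 m): east 3707 sin 269° = -3706.44, north 3707 cos 269° = -64.70
Net north component: -64.70 m.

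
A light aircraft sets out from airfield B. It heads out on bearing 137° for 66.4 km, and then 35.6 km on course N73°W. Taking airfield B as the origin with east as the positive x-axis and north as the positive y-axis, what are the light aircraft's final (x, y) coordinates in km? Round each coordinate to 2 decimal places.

Leg 1 (137°, 66.4 km): east 66.4 sin 137° = 45.28, north 66.4 cos 137° = -48.56
Leg 2 (N73°W, 35.6 km): east 35.6 sin 287° = -34.04, north 35.6 cos 287° = 10.41
Summing: 11.24 km east, -38.15 km north → (11.24, -38.15).

(11.24, -38.15)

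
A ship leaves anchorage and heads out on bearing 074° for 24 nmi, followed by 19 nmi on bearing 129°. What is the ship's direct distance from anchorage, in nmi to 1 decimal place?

Leg 1 (074°, 24 nmi): east 24 sin 74° = 23.07, north 24 cos 74° = 6.62
Leg 2 (129°, 19 nmi): east 19 sin 129° = 14.77, north 19 cos 129° = -11.96
Net: 37.84 east, -5.34 north. Distance = √((37.84)² + (-5.34)²) = 38.211 nmi.

38.2 nmi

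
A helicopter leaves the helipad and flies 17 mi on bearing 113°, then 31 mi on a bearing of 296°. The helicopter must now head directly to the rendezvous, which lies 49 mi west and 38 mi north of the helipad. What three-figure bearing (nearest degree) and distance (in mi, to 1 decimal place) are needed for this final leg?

310°, 48.1 mi

Leg 1 (113°, 17 mi): east 17 sin 113° = 15.65, north 17 cos 113° = -6.64
Leg 2 (296°, 31 mi): east 31 sin 296° = -27.86, north 31 cos 296° = 13.59
Current position: (-12.21, 6.95). Target: (-49, 38). Remaining: Δeast = -36.79, Δnorth = 31.05.
Bearing = atan2(-36.79, 31.05) mod 360° = 310.17°; distance = √((-36.79)² + (31.05)²) = 48.140 mi.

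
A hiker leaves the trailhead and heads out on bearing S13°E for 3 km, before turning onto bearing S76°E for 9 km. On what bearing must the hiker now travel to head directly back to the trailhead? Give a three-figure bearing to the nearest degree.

298°

Leg 1 (S13°E, 3 km): east 3 sin 167° = 0.67, north 3 cos 167° = -2.92
Leg 2 (S76°E, 9 km): east 9 sin 104° = 8.73, north 9 cos 104° = -2.18
Net displacement: 9.41 east, -5.10 north. Direction back to start is (-9.41, 5.10): bearing = atan2(-9.41, 5.10) mod 360° = 298.46° ≈ 298°.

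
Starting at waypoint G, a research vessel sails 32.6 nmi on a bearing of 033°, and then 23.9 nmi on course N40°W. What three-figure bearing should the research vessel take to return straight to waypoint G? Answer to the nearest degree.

Leg 1 (033°, 32.6 nmi): east 32.6 sin 33° = 17.76, north 32.6 cos 33° = 27.34
Leg 2 (N40°W, 23.9 nmi): east 23.9 sin 320° = -15.36, north 23.9 cos 320° = 18.31
Net displacement: 2.39 east, 45.65 north. Direction back to start is (-2.39, -45.65): bearing = atan2(-2.39, -45.65) mod 360° = 183.00° ≈ 183°.

183°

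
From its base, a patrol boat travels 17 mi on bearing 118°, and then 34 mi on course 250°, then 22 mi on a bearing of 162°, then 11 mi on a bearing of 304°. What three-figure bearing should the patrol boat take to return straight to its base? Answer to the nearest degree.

029°

Leg 1 (118°, 17 mi): east 17 sin 118° = 15.01, north 17 cos 118° = -7.98
Leg 2 (250°, 34 mi): east 34 sin 250° = -31.95, north 34 cos 250° = -11.63
Leg 3 (162°, 22 mi): east 22 sin 162° = 6.80, north 22 cos 162° = -20.92
Leg 4 (304°, 11 mi): east 11 sin 304° = -9.12, north 11 cos 304° = 6.15
Net displacement: -19.26 east, -34.38 north. Direction back to start is (19.26, 34.38): bearing = atan2(19.26, 34.38) mod 360° = 29.26° ≈ 029°.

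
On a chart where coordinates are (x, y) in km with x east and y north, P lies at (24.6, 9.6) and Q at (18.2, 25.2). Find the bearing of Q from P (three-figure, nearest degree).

338°

Δeast = 18.2 − 24.6 = -6.40; Δnorth = 25.2 − 9.6 = 15.60.
Bearing = atan2(Δeast, Δnorth) mod 360° = 337.69° ≈ 338°.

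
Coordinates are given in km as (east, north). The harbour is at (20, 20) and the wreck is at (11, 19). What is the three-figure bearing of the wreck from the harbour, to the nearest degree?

264°

Δeast = 11 − 20 = -9.00; Δnorth = 19 − 20 = -1.00.
Bearing = atan2(Δeast, Δnorth) mod 360° = 263.66° ≈ 264°.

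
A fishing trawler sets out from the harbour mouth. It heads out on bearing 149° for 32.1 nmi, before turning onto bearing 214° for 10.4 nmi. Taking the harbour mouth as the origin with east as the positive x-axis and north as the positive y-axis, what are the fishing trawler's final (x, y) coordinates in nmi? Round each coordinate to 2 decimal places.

Leg 1 (149°, 32.1 nmi): east 32.1 sin 149° = 16.53, north 32.1 cos 149° = -27.52
Leg 2 (214°, 10.4 nmi): east 10.4 sin 214° = -5.82, north 10.4 cos 214° = -8.62
Summing: 10.72 nmi east, -36.14 nmi north → (10.72, -36.14).

(10.72, -36.14)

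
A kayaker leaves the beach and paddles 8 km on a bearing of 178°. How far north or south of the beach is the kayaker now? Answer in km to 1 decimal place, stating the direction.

8.0 km south

Leg 1 (178°, 8 km): east 8 sin 178° = 0.28, north 8 cos 178° = -8.00
Net north component: -8.00 km.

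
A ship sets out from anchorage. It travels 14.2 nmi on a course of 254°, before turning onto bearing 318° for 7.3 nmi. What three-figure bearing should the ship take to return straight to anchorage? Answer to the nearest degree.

095°

Leg 1 (254°, 14.2 nmi): east 14.2 sin 254° = -13.65, north 14.2 cos 254° = -3.91
Leg 2 (318°, 7.3 nmi): east 7.3 sin 318° = -4.88, north 7.3 cos 318° = 5.42
Net displacement: -18.53 east, 1.51 north. Direction back to start is (18.53, -1.51): bearing = atan2(18.53, -1.51) mod 360° = 94.66° ≈ 095°.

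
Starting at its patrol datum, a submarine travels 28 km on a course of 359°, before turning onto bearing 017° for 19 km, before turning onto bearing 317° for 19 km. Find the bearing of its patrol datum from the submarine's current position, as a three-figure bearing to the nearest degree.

Leg 1 (359°, 28 km): east 28 sin 359° = -0.49, north 28 cos 359° = 28.00
Leg 2 (017°, 19 km): east 19 sin 17° = 5.56, north 19 cos 17° = 18.17
Leg 3 (317°, 19 km): east 19 sin 317° = -12.96, north 19 cos 317° = 13.90
Net displacement: -7.89 east, 60.06 north. Direction back to start is (7.89, -60.06): bearing = atan2(7.89, -60.06) mod 360° = 172.51° ≈ 173°.

173°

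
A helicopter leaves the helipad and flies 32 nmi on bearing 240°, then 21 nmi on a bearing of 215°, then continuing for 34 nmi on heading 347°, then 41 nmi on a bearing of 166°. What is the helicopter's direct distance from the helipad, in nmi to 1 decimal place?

Leg 1 (240°, 32 nmi): east 32 sin 240° = -27.71, north 32 cos 240° = -16.00
Leg 2 (215°, 21 nmi): east 21 sin 215° = -12.05, north 21 cos 215° = -17.20
Leg 3 (347°, 34 nmi): east 34 sin 347° = -7.65, north 34 cos 347° = 33.13
Leg 4 (166°, 41 nmi): east 41 sin 166° = 9.92, north 41 cos 166° = -39.78
Net: -37.49 east, -39.86 north. Distance = √((-37.49)² + (-39.86)²) = 54.716 nmi.

54.7 nmi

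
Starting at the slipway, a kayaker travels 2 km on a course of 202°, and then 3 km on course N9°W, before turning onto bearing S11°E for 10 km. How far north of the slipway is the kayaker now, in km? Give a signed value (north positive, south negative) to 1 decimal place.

-8.7 km

Leg 1 (202°, 2 km): east 2 sin 202° = -0.75, north 2 cos 202° = -1.85
Leg 2 (N9°W, 3 km): east 3 sin 351° = -0.47, north 3 cos 351° = 2.96
Leg 3 (S11°E, 10 km): east 10 sin 169° = 1.91, north 10 cos 169° = -9.82
Net north component: -8.71 km.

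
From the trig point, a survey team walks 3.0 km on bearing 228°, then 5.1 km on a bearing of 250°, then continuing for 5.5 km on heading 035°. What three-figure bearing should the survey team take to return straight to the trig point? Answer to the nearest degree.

101°

Leg 1 (228°, 3.0 km): east 3.0 sin 228° = -2.23, north 3.0 cos 228° = -2.01
Leg 2 (250°, 5.1 km): east 5.1 sin 250° = -4.79, north 5.1 cos 250° = -1.74
Leg 3 (035°, 5.5 km): east 5.5 sin 35° = 3.15, north 5.5 cos 35° = 4.51
Net displacement: -3.87 east, 0.75 north. Direction back to start is (3.87, -0.75): bearing = atan2(3.87, -0.75) mod 360° = 101.03° ≈ 101°.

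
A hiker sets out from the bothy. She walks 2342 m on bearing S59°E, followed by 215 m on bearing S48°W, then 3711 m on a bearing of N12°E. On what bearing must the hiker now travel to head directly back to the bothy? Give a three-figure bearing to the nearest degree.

Leg 1 (S59°E, 2342 m): east 2342 sin 121° = 2007.49, north 2342 cos 121° = -1206.22
Leg 2 (S48°W, 215 m): east 215 sin 228° = -159.78, north 215 cos 228° = -143.86
Leg 3 (N12°E, 3711 m): east 3711 sin 12° = 771.56, north 3711 cos 12° = 3629.91
Net displacement: 2619.27 east, 2279.82 north. Direction back to start is (-2619.27, -2279.82): bearing = atan2(-2619.27, -2279.82) mod 360° = 228.96° ≈ 229°.

229°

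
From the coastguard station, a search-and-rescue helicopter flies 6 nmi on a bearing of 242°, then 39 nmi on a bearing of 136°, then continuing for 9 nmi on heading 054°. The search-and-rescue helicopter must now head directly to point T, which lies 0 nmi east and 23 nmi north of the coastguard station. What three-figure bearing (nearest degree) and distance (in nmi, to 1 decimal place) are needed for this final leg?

Leg 1 (242°, 6 nmi): east 6 sin 242° = -5.30, north 6 cos 242° = -2.82
Leg 2 (136°, 39 nmi): east 39 sin 136° = 27.09, north 39 cos 136° = -28.05
Leg 3 (054°, 9 nmi): east 9 sin 54° = 7.28, north 9 cos 54° = 5.29
Current position: (29.08, -25.58). Target: (0, 23). Remaining: Δeast = -29.08, Δnorth = 48.58.
Bearing = atan2(-29.08, 48.58) mod 360° = 329.10°; distance = √((-29.08)² + (48.58)²) = 56.617 nmi.

329°, 56.6 nmi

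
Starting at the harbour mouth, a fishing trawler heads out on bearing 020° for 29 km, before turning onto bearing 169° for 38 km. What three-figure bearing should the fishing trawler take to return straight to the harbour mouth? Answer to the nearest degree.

300°

Leg 1 (020°, 29 km): east 29 sin 20° = 9.92, north 29 cos 20° = 27.25
Leg 2 (169°, 38 km): east 38 sin 169° = 7.25, north 38 cos 169° = -37.30
Net displacement: 17.17 east, -10.05 north. Direction back to start is (-17.17, 10.05): bearing = atan2(-17.17, 10.05) mod 360° = 300.34° ≈ 300°.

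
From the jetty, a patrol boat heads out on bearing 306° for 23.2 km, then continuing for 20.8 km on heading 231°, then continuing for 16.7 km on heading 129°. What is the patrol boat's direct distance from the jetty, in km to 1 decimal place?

Leg 1 (306°, 23.2 km): east 23.2 sin 306° = -18.77, north 23.2 cos 306° = 13.64
Leg 2 (231°, 20.8 km): east 20.8 sin 231° = -16.16, north 20.8 cos 231° = -13.09
Leg 3 (129°, 16.7 km): east 16.7 sin 129° = 12.98, north 16.7 cos 129° = -10.51
Net: -21.96 east, -9.96 north. Distance = √((-21.96)² + (-9.96)²) = 24.110 km.

24.1 km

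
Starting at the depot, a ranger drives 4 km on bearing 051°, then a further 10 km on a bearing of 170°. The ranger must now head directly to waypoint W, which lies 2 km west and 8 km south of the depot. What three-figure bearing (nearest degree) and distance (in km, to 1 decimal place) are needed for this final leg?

Leg 1 (051°, 4 km): east 4 sin 51° = 3.11, north 4 cos 51° = 2.52
Leg 2 (170°, 10 km): east 10 sin 170° = 1.74, north 10 cos 170° = -9.85
Current position: (4.85, -7.33). Target: (-2, -8). Remaining: Δeast = -6.85, Δnorth = -0.67.
Bearing = atan2(-6.85, -0.67) mod 360° = 264.42°; distance = √((-6.85)² + (-0.67)²) = 6.878 km.

264°, 6.9 km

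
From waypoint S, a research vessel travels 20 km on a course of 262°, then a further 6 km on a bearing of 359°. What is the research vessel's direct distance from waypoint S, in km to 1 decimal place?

Leg 1 (262°, 20 km): east 20 sin 262° = -19.81, north 20 cos 262° = -2.78
Leg 2 (359°, 6 km): east 6 sin 359° = -0.10, north 6 cos 359° = 6.00
Net: -19.91 east, 3.22 north. Distance = √((-19.91)² + (3.22)²) = 20.168 km.

20.2 km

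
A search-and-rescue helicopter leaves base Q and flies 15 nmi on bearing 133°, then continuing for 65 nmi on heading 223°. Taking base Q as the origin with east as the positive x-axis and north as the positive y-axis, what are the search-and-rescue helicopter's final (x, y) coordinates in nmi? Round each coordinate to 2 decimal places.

(-33.36, -57.77)

Leg 1 (133°, 15 nmi): east 15 sin 133° = 10.97, north 15 cos 133° = -10.23
Leg 2 (223°, 65 nmi): east 65 sin 223° = -44.33, north 65 cos 223° = -47.54
Summing: -33.36 nmi east, -57.77 nmi north → (-33.36, -57.77).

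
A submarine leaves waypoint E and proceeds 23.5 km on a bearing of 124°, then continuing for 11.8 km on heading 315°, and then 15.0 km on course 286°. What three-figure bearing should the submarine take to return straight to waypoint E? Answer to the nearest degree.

Leg 1 (124°, 23.5 km): east 23.5 sin 124° = 19.48, north 23.5 cos 124° = -13.14
Leg 2 (315°, 11.8 km): east 11.8 sin 315° = -8.34, north 11.8 cos 315° = 8.34
Leg 3 (286°, 15.0 km): east 15.0 sin 286° = -14.42, north 15.0 cos 286° = 4.13
Net displacement: -3.28 east, -0.66 north. Direction back to start is (3.28, 0.66): bearing = atan2(3.28, 0.66) mod 360° = 78.58° ≈ 079°.

079°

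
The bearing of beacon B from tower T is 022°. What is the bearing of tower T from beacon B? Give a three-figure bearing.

202°

Back-bearing = 022° + 180° = 202°.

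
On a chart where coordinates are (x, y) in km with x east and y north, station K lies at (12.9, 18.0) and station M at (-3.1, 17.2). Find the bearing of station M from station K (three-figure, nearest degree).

267°

Δeast = -3.1 − 12.9 = -16.00; Δnorth = 17.2 − 18.0 = -0.80.
Bearing = atan2(Δeast, Δnorth) mod 360° = 267.14° ≈ 267°.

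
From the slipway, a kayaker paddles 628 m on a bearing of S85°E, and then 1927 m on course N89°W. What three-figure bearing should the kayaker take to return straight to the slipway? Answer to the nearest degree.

Leg 1 (S85°E, 628 m): east 628 sin 95° = 625.61, north 628 cos 95° = -54.73
Leg 2 (N89°W, 1927 m): east 1927 sin 271° = -1926.71, north 1927 cos 271° = 33.63
Net displacement: -1301.10 east, -21.10 north. Direction back to start is (1301.10, 21.10): bearing = atan2(1301.10, 21.10) mod 360° = 89.07° ≈ 089°.

089°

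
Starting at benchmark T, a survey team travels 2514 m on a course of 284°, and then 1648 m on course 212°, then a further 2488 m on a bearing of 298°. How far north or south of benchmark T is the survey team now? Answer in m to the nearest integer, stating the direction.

Leg 1 (284°, 2514 m): east 2514 sin 284° = -2439.32, north 2514 cos 284° = 608.19
Leg 2 (212°, 1648 m): east 1648 sin 212° = -873.31, north 1648 cos 212° = -1397.58
Leg 3 (298°, 2488 m): east 2488 sin 298° = -2196.77, north 2488 cos 298° = 1168.05
Net north component: 378.65 m.

379 m north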